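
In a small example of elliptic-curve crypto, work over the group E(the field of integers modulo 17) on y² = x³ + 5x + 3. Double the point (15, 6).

(4, 11)

tangent at (15, 6): λ = (3·15² + 5)/(2·6) ≡ 0/12. 12⁻¹ ≡ 10 (mod 17) since 12·10 = 120 ≡ 1, so λ ≡ 0·10 ≡ 0.
  x = λ² - 15 - 15 = 0 - 30 ≡ 4; y = λ·(15 - 4) - 6 ≡ 11. → (4, 11)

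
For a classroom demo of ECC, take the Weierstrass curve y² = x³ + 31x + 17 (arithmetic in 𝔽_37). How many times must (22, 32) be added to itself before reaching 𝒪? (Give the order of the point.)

8

2P: tangent at (22, 32): λ = (3·22² + 31)/(2·32) ≡ 3/27. 27⁻¹ ≡ 11 (mod 37) since 27·11 = 297 ≡ 1, so λ ≡ 3·11 ≡ 33.
  x = λ² - 22 - 22 = 1089 - 44 ≡ 9; y = λ·(22 - 9) - 32 ≡ 27. → (9, 27)
3P: (9, 27) + (22, 32). λ = (32 - 27)/(22 - 9) ≡ 5/13 mod 37. 13⁻¹ ≡ 20 (mod 37) since 13·20 = 260 ≡ 1, so λ ≡ 26.
  x = λ² - 9 - 22 = 676 - 31 ≡ 16; y = λ·(9 - 16) - 27 ≡ 13. → (16, 13)
4P: (16, 13) + (22, 32). λ = (32 - 13)/(22 - 16) ≡ 19/6 mod 37. 6⁻¹ ≡ 31 (mod 37) since 6·31 = 186 ≡ 1, so λ ≡ 34.
  x = λ² - 16 - 22 = 1156 - 38 ≡ 8; y = λ·(16 - 8) - 13 ≡ 0. → (8, 0)
5P: (8, 0) + (22, 32). λ = (32 - 0)/(22 - 8) ≡ 32/14 mod 37. 14⁻¹ ≡ 8 (mod 37), so λ ≡ 34.
  x = λ² - 8 - 22 = 1156 - 30 ≡ 16; y = λ·(8 - 16) - 0 ≡ 24. → (16, 24)
6P: (16, 24) + (22, 32). λ = (32 - 24)/(22 - 16) ≡ 8/6 mod 37. 6⁻¹ ≡ 31 (mod 37), so λ ≡ 26.
  x = λ² - 16 - 22 = 676 - 38 ≡ 9; y = λ·(16 - 9) - 24 ≡ 10. → (9, 10)
7P: (9, 10) + (22, 32). λ = (32 - 10)/(22 - 9) ≡ 22/13 mod 37. 13⁻¹ ≡ 20 (mod 37) since 13·20 = 260 ≡ 1, so λ ≡ 33.
  x = λ² - 9 - 22 = 1089 - 31 ≡ 22; y = λ·(9 - 22) - 10 ≡ 5. → (22, 5)
8P: (22, 5) + (22, 32): same x and y₁ ≡ -y₂, so the sum is 𝒪.
8P = 𝒪, so the order is 8.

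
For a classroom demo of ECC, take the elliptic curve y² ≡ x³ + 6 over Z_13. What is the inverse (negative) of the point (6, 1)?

-(6, 1) = (6, -1 mod 13) = (6, 12).

(6, 12)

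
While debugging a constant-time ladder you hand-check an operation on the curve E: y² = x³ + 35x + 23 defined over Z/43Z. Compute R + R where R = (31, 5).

(2, 12)

tangent at (31, 5): λ = (3·31² + 35)/(2·5) ≡ 37/10. 10⁻¹ ≡ 13 (mod 43) since 10·13 = 130 ≡ 1, so λ ≡ 37·13 ≡ 8.
  x = λ² - 31 - 31 = 64 - 62 ≡ 2; y = λ·(31 - 2) - 5 ≡ 12. → (2, 12)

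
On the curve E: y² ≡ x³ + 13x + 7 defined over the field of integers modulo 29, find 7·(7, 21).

(10, 21)

Write P = (7, 21).
Repeated addition: build up to 7P.
2P: tangent at (7, 21): λ = (3·7² + 13)/(2·21) ≡ 15/13. 13⁻¹ ≡ 9 (mod 29), so λ ≡ 15·9 ≡ 19.
  x = λ² - 7 - 7 = 361 - 14 ≡ 28; y = λ·(7 - 28) - 21 ≡ 15. → (28, 15)
3P: (28, 15) + (7, 21). λ = (21 - 15)/(7 - 28) ≡ 6/8 mod 29. 8⁻¹ ≡ 11 (mod 29) since 8·11 = 88 ≡ 1, so λ ≡ 8.
  x = λ² - 28 - 7 = 64 - 35 ≡ 0; y = λ·(28 - 0) - 15 ≡ 6. → (0, 6)
4P: (0, 6) + (7, 21). λ = (21 - 6)/(7 - 0) ≡ 15/7 mod 29. 7⁻¹ ≡ 25 (mod 29) since 7·25 = 175 ≡ 1, so λ ≡ 27.
  x = λ² - 0 - 7 = 729 - 7 ≡ 26; y = λ·(0 - 26) - 6 ≡ 17. → (26, 17)
5P: (26, 17) + (7, 21). λ = (21 - 17)/(7 - 26) ≡ 4/10 mod 29. 10⁻¹ ≡ 3 (mod 29) since 10·3 = 30 ≡ 1, so λ ≡ 12.
  x = λ² - 26 - 7 = 144 - 33 ≡ 24; y = λ·(26 - 24) - 17 ≡ 7. → (24, 7)
6P: (24, 7) + (7, 21). λ = (21 - 7)/(7 - 24) ≡ 14/12 mod 29. 12⁻¹ ≡ 17 (mod 29), so λ ≡ 6.
  x = λ² - 24 - 7 = 36 - 31 ≡ 5; y = λ·(24 - 5) - 7 ≡ 20. → (5, 20)
7P: (5, 20) + (7, 21). λ = (21 - 20)/(7 - 5) ≡ 1/2 mod 29. 2⁻¹ ≡ 15 (mod 29) since 2·15 = 30 ≡ 1, so λ ≡ 15.
  x = λ² - 5 - 7 = 225 - 12 ≡ 10; y = λ·(5 - 10) - 20 ≡ 21. → (10, 21)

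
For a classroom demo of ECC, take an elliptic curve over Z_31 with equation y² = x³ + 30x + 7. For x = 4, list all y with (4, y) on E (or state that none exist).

6, 25

x³ + 30x + 7 = 191 ≡ 5 (mod 31).
Square roots of 5 mod 31: 6 and 25 (since 6² = 36 ≡ 5).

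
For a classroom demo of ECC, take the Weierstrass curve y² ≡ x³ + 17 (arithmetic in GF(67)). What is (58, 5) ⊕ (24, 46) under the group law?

(58, 5) + (24, 46). λ = (46 - 5)/(24 - 58) ≡ 41/33 mod 67. 33⁻¹ ≡ 65 (mod 67) since 33·65 = 2145 ≡ 1, so λ ≡ 52.
  x = λ² - 58 - 24 = 2704 - 82 ≡ 9; y = λ·(58 - 9) - 5 ≡ 64. → (9, 64)

(9, 64)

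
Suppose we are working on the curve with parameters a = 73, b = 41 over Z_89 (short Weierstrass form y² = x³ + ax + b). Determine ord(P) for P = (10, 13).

7

2P: tangent at (10, 13): λ = (3·10² + 73)/(2·13) ≡ 17/26. 26⁻¹ ≡ 24 (mod 89) since 26·24 = 624 ≡ 1, so λ ≡ 17·24 ≡ 52.
  x = λ² - 10 - 10 = 2704 - 20 ≡ 14; y = λ·(10 - 14) - 13 ≡ 46. → (14, 46)
3P: (14, 46) + (10, 13). λ = (13 - 46)/(10 - 14) ≡ 56/85 mod 89. 85⁻¹ ≡ 22 (mod 89) since 85·22 = 1870 ≡ 1, so λ ≡ 75.
  x = λ² - 14 - 10 = 5625 - 24 ≡ 83; y = λ·(14 - 83) - 46 ≡ 30. → (83, 30)
4P: (83, 30) + (10, 13). λ = (13 - 30)/(10 - 83) ≡ 72/16 mod 89. 16⁻¹ ≡ 39 (mod 89), so λ ≡ 49.
  x = λ² - 83 - 10 = 2401 - 93 ≡ 83; y = λ·(83 - 83) - 30 ≡ 59. → (83, 59)
5P: (83, 59) + (10, 13). λ = (13 - 59)/(10 - 83) ≡ 43/16 mod 89. 16⁻¹ ≡ 39 (mod 89) since 16·39 = 624 ≡ 1, so λ ≡ 75.
  x = λ² - 83 - 10 = 5625 - 93 ≡ 14; y = λ·(83 - 14) - 59 ≡ 43. → (14, 43)
6P: (14, 43) + (10, 13). λ = (13 - 43)/(10 - 14) ≡ 59/85 mod 89. 85⁻¹ ≡ 22 (mod 89), so λ ≡ 52.
  x = λ² - 14 - 10 = 2704 - 24 ≡ 10; y = λ·(14 - 10) - 43 ≡ 76. → (10, 76)
7P: (10, 76) + (10, 13): same x and y₁ ≡ -y₂, so the sum is O.
7P = O, so the order is 7.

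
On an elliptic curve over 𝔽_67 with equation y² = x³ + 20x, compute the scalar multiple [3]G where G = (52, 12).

(20, 62)

Repeated addition: build up to 3G.
2G: tangent at (52, 12): λ = (3·52² + 20)/(2·12) ≡ 25/24. 24⁻¹ ≡ 14 (mod 67), so λ ≡ 25·14 ≡ 15.
  x = λ² - 52 - 52 = 225 - 104 ≡ 54; y = λ·(52 - 54) - 12 ≡ 25. → (54, 25)
3G: (54, 25) + (52, 12). λ = (12 - 25)/(52 - 54) ≡ 54/65 mod 67. 65⁻¹ ≡ 33 (mod 67), so λ ≡ 40.
  x = λ² - 54 - 52 = 1600 - 106 ≡ 20; y = λ·(54 - 20) - 25 ≡ 62. → (20, 62)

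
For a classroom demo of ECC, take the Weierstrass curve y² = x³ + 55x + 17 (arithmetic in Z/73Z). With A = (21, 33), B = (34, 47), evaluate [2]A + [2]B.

(66, 47)

First 2A:
Repeated addition: build up to 2A.
2A: tangent at (21, 33): λ = (3·21² + 55)/(2·33) ≡ 64/66. 66⁻¹ ≡ 52 (mod 73) since 66·52 = 3432 ≡ 1, so λ ≡ 64·52 ≡ 43.
  x = λ² - 21 - 21 = 1849 - 42 ≡ 55; y = λ·(21 - 55) - 33 ≡ 38. → (55, 38)
2A = (55, 38).
Next 2B:
Repeated addition: build up to 2B.
2B: tangent at (34, 47): λ = (3·34² + 55)/(2·47) ≡ 19/21. 21⁻¹ ≡ 7 (mod 73) since 21·7 = 147 ≡ 1, so λ ≡ 19·7 ≡ 60.
  x = λ² - 34 - 34 = 3600 - 68 ≡ 28; y = λ·(34 - 28) - 47 ≡ 21. → (28, 21)
2B = (28, 21).
Finally 2A + 2B:
(55, 38) + (28, 21). λ = (21 - 38)/(28 - 55) ≡ 56/46 mod 73. 46⁻¹ ≡ 27 (mod 73), so λ ≡ 52.
  x = λ² - 55 - 28 = 2704 - 83 ≡ 66; y = λ·(55 - 66) - 38 ≡ 47. → (66, 47)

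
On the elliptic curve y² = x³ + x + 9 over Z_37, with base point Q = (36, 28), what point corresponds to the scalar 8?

Repeated addition: build up to 8Q.
2Q: tangent at (36, 28): λ = (3·36² + 1)/(2·28) ≡ 4/19. 19⁻¹ ≡ 2 (mod 37), so λ ≡ 4·2 ≡ 8.
  x = λ² - 36 - 36 = 64 - 72 ≡ 29; y = λ·(36 - 29) - 28 ≡ 28. → (29, 28)
3Q: (29, 28) + (36, 28). λ = (28 - 28)/(36 - 29) ≡ 0/7 mod 37. 7⁻¹ ≡ 16 (mod 37) since 7·16 = 112 ≡ 1, so λ ≡ 0.
  x = λ² - 29 - 36 = 0 - 65 ≡ 9; y = λ·(29 - 9) - 28 ≡ 9. → (9, 9)
4Q: (9, 9) + (36, 28). λ = (28 - 9)/(36 - 9) ≡ 19/27 mod 37. 27⁻¹ ≡ 11 (mod 37), so λ ≡ 24.
  x = λ² - 9 - 36 = 576 - 45 ≡ 13; y = λ·(9 - 13) - 9 ≡ 6. → (13, 6)
5Q: (13, 6) + (36, 28). λ = (28 - 6)/(36 - 13) ≡ 22/23 mod 37. 23⁻¹ ≡ 29 (mod 37), so λ ≡ 9.
  x = λ² - 13 - 36 = 81 - 49 ≡ 32; y = λ·(13 - 32) - 6 ≡ 8. → (32, 8)
6Q: (32, 8) + (36, 28). λ = (28 - 8)/(36 - 32) ≡ 20/4 mod 37. 4⁻¹ ≡ 28 (mod 37), so λ ≡ 5.
  x = λ² - 32 - 36 = 25 - 68 ≡ 31; y = λ·(32 - 31) - 8 ≡ 34. → (31, 34)
7Q: (31, 34) + (36, 28). λ = (28 - 34)/(36 - 31) ≡ 31/5 mod 37. 5⁻¹ ≡ 15 (mod 37), so λ ≡ 21.
  x = λ² - 31 - 36 = 441 - 67 ≡ 4; y = λ·(31 - 4) - 34 ≡ 15. → (4, 15)
8Q: (4, 15) + (36, 28). λ = (28 - 15)/(36 - 4) ≡ 13/32 mod 37. 32⁻¹ ≡ 22 (mod 37), so λ ≡ 27.
  x = λ² - 4 - 36 = 729 - 40 ≡ 23; y = λ·(4 - 23) - 15 ≡ 27. → (23, 27)

(23, 27)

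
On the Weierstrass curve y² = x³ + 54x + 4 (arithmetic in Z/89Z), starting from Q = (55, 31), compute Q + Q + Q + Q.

(35, 25)

Double-and-add on 4 = (100)₂. Start with Q = (55, 31) for the leading 1-bit.
double: tangent at (55, 31): λ = (3·55² + 54)/(2·31) ≡ 51/62. 62⁻¹ ≡ 56 (mod 89), so λ ≡ 51·56 ≡ 8.
  x = λ² - 55 - 55 = 64 - 110 ≡ 43; y = λ·(55 - 43) - 31 ≡ 65. → (43, 65)
double: tangent at (43, 65): λ = (3·43² + 54)/(2·65) ≡ 83/41. 41⁻¹ ≡ 76 (mod 89) since 41·76 = 3116 ≡ 1, so λ ≡ 83·76 ≡ 78.
  x = λ² - 43 - 43 = 6084 - 86 ≡ 35; y = λ·(43 - 35) - 65 ≡ 25. → (35, 25)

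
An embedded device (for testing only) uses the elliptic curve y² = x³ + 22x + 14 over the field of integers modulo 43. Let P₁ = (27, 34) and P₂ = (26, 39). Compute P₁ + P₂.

(27, 34) + (26, 39). λ = (39 - 34)/(26 - 27) ≡ 5/42 mod 43. 42⁻¹ ≡ 42 (mod 43) since 42·42 = 1764 ≡ 1, so λ ≡ 38.
  x = λ² - 27 - 26 = 1444 - 53 ≡ 15; y = λ·(27 - 15) - 34 ≡ 35. → (15, 35)

(15, 35)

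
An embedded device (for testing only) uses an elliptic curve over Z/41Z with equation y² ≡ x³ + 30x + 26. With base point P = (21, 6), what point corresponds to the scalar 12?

Double-and-add on 12 = (1100)₂. Start with P = (21, 6) for the leading 1-bit.
double: tangent at (21, 6): λ = (3·21² + 30)/(2·6) ≡ 0/12. 12⁻¹ ≡ 24 (mod 41), so λ ≡ 0·24 ≡ 0.
  x = λ² - 21 - 21 = 0 - 42 ≡ 40; y = λ·(21 - 40) - 6 ≡ 35. → (40, 35)
add P: (40, 35) + (21, 6). λ = (6 - 35)/(21 - 40) ≡ 12/22 mod 41. 22⁻¹ ≡ 28 (mod 41), so λ ≡ 8.
  x = λ² - 40 - 21 = 64 - 61 ≡ 3; y = λ·(40 - 3) - 35 ≡ 15. → (3, 15)
double: tangent at (3, 15): λ = (3·3² + 30)/(2·15) ≡ 16/30. 30⁻¹ ≡ 26 (mod 41) since 30·26 = 780 ≡ 1, so λ ≡ 16·26 ≡ 6.
  x = λ² - 3 - 3 = 36 - 6 ≡ 30; y = λ·(3 - 30) - 15 ≡ 28. → (30, 28)
double: tangent at (30, 28): λ = (3·30² + 30)/(2·28) ≡ 24/15. 15⁻¹ ≡ 11 (mod 41) since 15·11 = 165 ≡ 1, so λ ≡ 24·11 ≡ 18.
  x = λ² - 30 - 30 = 324 - 60 ≡ 18; y = λ·(30 - 18) - 28 ≡ 24. → (18, 24)

(18, 24)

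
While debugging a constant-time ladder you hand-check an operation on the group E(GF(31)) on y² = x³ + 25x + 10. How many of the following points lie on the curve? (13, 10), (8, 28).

(13, 10): 10² ≡ 7, rhs ≡ 21 → off.
(8, 28): 28² ≡ 9, rhs ≡ 9 → on.

1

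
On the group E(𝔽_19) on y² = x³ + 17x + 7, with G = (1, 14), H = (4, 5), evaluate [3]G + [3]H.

First 3G:
Repeated addition: build up to 3G.
2G: tangent at (1, 14): λ = (3·1² + 17)/(2·14) ≡ 1/9. 9⁻¹ ≡ 17 (mod 19) since 9·17 = 153 ≡ 1, so λ ≡ 1·17 ≡ 17.
  x = λ² - 1 - 1 = 289 - 2 ≡ 2; y = λ·(1 - 2) - 14 ≡ 7. → (2, 7)
3G: (2, 7) + (1, 14). λ = (14 - 7)/(1 - 2) ≡ 7/18 mod 19. 18⁻¹ ≡ 18 (mod 19) since 18·18 = 324 ≡ 1, so λ ≡ 12.
  x = λ² - 2 - 1 = 144 - 3 ≡ 8; y = λ·(2 - 8) - 7 ≡ 16. → (8, 16)
3G = (8, 16).
Next 3H:
Repeated addition: build up to 3H.
2H: tangent at (4, 5): λ = (3·4² + 17)/(2·5) ≡ 8/10. 10⁻¹ ≡ 2 (mod 19), so λ ≡ 8·2 ≡ 16.
  x = λ² - 4 - 4 = 256 - 8 ≡ 1; y = λ·(4 - 1) - 5 ≡ 5. → (1, 5)
3H: (1, 5) + (4, 5). λ = (5 - 5)/(4 - 1) ≡ 0/3 mod 19. 3⁻¹ ≡ 13 (mod 19) since 3·13 = 39 ≡ 1, so λ ≡ 0.
  x = λ² - 1 - 4 = 0 - 5 ≡ 14; y = λ·(1 - 14) - 5 ≡ 14. → (14, 14)
3H = (14, 14).
Finally 3G + 3H:
(8, 16) + (14, 14). λ = (14 - 16)/(14 - 8) ≡ 17/6 mod 19. 6⁻¹ ≡ 16 (mod 19), so λ ≡ 6.
  x = λ² - 8 - 14 = 36 - 22 ≡ 14; y = λ·(8 - 14) - 16 ≡ 5. → (14, 5)

(14, 5)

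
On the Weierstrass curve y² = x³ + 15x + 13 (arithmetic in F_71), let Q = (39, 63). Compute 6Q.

Repeated addition: build up to 6Q.
2Q: tangent at (39, 63): λ = (3·39² + 15)/(2·63) ≡ 34/55. 55⁻¹ ≡ 31 (mod 71), so λ ≡ 34·31 ≡ 60.
  x = λ² - 39 - 39 = 3600 - 78 ≡ 43; y = λ·(39 - 43) - 63 ≡ 52. → (43, 52)
3Q: (43, 52) + (39, 63). λ = (63 - 52)/(39 - 43) ≡ 11/67 mod 71. 67⁻¹ ≡ 53 (mod 71), so λ ≡ 15.
  x = λ² - 43 - 39 = 225 - 82 ≡ 1; y = λ·(43 - 1) - 52 ≡ 10. → (1, 10)
4Q: (1, 10) + (39, 63). λ = (63 - 10)/(39 - 1) ≡ 53/38 mod 71. 38⁻¹ ≡ 43 (mod 71), so λ ≡ 7.
  x = λ² - 1 - 39 = 49 - 40 ≡ 9; y = λ·(1 - 9) - 10 ≡ 5. → (9, 5)
5Q: (9, 5) + (39, 63). λ = (63 - 5)/(39 - 9) ≡ 58/30 mod 71. 30⁻¹ ≡ 45 (mod 71) since 30·45 = 1350 ≡ 1, so λ ≡ 54.
  x = λ² - 9 - 39 = 2916 - 48 ≡ 28; y = λ·(9 - 28) - 5 ≡ 34. → (28, 34)
6Q: (28, 34) + (39, 63). λ = (63 - 34)/(39 - 28) ≡ 29/11 mod 71. 11⁻¹ ≡ 13 (mod 71), so λ ≡ 22.
  x = λ² - 28 - 39 = 484 - 67 ≡ 62; y = λ·(28 - 62) - 34 ≡ 70. → (62, 70)

(62, 70)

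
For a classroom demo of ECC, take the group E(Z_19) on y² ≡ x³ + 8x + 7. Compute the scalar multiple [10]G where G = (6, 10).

(12, 11)

Double-and-add on 10 = (1010)₂. Start with G = (6, 10) for the leading 1-bit.
double: tangent at (6, 10): λ = (3·6² + 8)/(2·10) ≡ 2/1. 1⁻¹ ≡ 1 (mod 19), so λ ≡ 2·1 ≡ 2.
  x = λ² - 6 - 6 = 4 - 12 ≡ 11; y = λ·(6 - 11) - 10 ≡ 18. → (11, 18)
double: tangent at (11, 18): λ = (3·11² + 8)/(2·18) ≡ 10/17. 17⁻¹ ≡ 9 (mod 19), so λ ≡ 10·9 ≡ 14.
  x = λ² - 11 - 11 = 196 - 22 ≡ 3; y = λ·(11 - 3) - 18 ≡ 18. → (3, 18)
add G: (3, 18) + (6, 10). λ = (10 - 18)/(6 - 3) ≡ 11/3 mod 19. 3⁻¹ ≡ 13 (mod 19), so λ ≡ 10.
  x = λ² - 3 - 6 = 100 - 9 ≡ 15; y = λ·(3 - 15) - 18 ≡ 14. → (15, 14)
double: tangent at (15, 14): λ = (3·15² + 8)/(2·14) ≡ 18/9. 9⁻¹ ≡ 17 (mod 19), so λ ≡ 18·17 ≡ 2.
  x = λ² - 15 - 15 = 4 - 30 ≡ 12; y = λ·(15 - 12) - 14 ≡ 11. → (12, 11)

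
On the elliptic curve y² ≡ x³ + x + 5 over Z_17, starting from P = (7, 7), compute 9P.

Double-and-add on 9 = (1001)₂. Start with P = (7, 7) for the leading 1-bit.
double: tangent at (7, 7): λ = (3·7² + 1)/(2·7) ≡ 12/14. 14⁻¹ ≡ 11 (mod 17), so λ ≡ 12·11 ≡ 13.
  x = λ² - 7 - 7 = 169 - 14 ≡ 2; y = λ·(7 - 2) - 7 ≡ 7. → (2, 7)
double: tangent at (2, 7): λ = (3·2² + 1)/(2·7) ≡ 13/14. 14⁻¹ ≡ 11 (mod 17), so λ ≡ 13·11 ≡ 7.
  x = λ² - 2 - 2 = 49 - 4 ≡ 11; y = λ·(2 - 11) - 7 ≡ 15. → (11, 15)
double: tangent at (11, 15): λ = (3·11² + 1)/(2·15) ≡ 7/13. 13⁻¹ ≡ 4 (mod 17), so λ ≡ 7·4 ≡ 11.
  x = λ² - 11 - 11 = 121 - 22 ≡ 14; y = λ·(11 - 14) - 15 ≡ 3. → (14, 3)
add P: (14, 3) + (7, 7). λ = (7 - 3)/(7 - 14) ≡ 4/10 mod 17. 10⁻¹ ≡ 12 (mod 17) since 10·12 = 120 ≡ 1, so λ ≡ 14.
  x = λ² - 14 - 7 = 196 - 21 ≡ 5; y = λ·(14 - 5) - 3 ≡ 4. → (5, 4)

(5, 4)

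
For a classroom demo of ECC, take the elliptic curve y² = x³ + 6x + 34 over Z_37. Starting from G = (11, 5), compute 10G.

Double-and-add on 10 = (1010)₂. Start with G = (11, 5) for the leading 1-bit.
double: tangent at (11, 5): λ = (3·11² + 6)/(2·5) ≡ 36/10. 10⁻¹ ≡ 26 (mod 37) since 10·26 = 260 ≡ 1, so λ ≡ 36·26 ≡ 11.
  x = λ² - 11 - 11 = 121 - 22 ≡ 25; y = λ·(11 - 25) - 5 ≡ 26. → (25, 26)
double: tangent at (25, 26): λ = (3·25² + 6)/(2·26) ≡ 31/15. 15⁻¹ ≡ 5 (mod 37) since 15·5 = 75 ≡ 1, so λ ≡ 31·5 ≡ 7.
  x = λ² - 25 - 25 = 49 - 50 ≡ 36; y = λ·(25 - 36) - 26 ≡ 8. → (36, 8)
add G: (36, 8) + (11, 5). λ = (5 - 8)/(11 - 36) ≡ 34/12 mod 37. 12⁻¹ ≡ 34 (mod 37), so λ ≡ 9.
  x = λ² - 36 - 11 = 81 - 47 ≡ 34; y = λ·(36 - 34) - 8 ≡ 10. → (34, 10)
double: tangent at (34, 10): λ = (3·34² + 6)/(2·10) ≡ 33/20. 20⁻¹ ≡ 13 (mod 37), so λ ≡ 33·13 ≡ 22.
  x = λ² - 34 - 34 = 484 - 68 ≡ 9; y = λ·(34 - 9) - 10 ≡ 22. → (9, 22)

(9, 22)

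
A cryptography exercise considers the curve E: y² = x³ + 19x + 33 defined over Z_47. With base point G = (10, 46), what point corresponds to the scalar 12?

(22, 30)

Repeated addition: build up to 12G.
2G: tangent at (10, 46): λ = (3·10² + 19)/(2·46) ≡ 37/45. 45⁻¹ ≡ 23 (mod 47), so λ ≡ 37·23 ≡ 5.
  x = λ² - 10 - 10 = 25 - 20 ≡ 5; y = λ·(10 - 5) - 46 ≡ 26. → (5, 26)
3G: (5, 26) + (10, 46). λ = (46 - 26)/(10 - 5) ≡ 20/5 mod 47. 5⁻¹ ≡ 19 (mod 47), so λ ≡ 4.
  x = λ² - 5 - 10 = 16 - 15 ≡ 1; y = λ·(5 - 1) - 26 ≡ 37. → (1, 37)
4G: (1, 37) + (10, 46). λ = (46 - 37)/(10 - 1) ≡ 9/9 mod 47. 9⁻¹ ≡ 21 (mod 47) since 9·21 = 189 ≡ 1, so λ ≡ 1.
  x = λ² - 1 - 10 = 1 - 11 ≡ 37; y = λ·(1 - 37) - 37 ≡ 21. → (37, 21)
5G: (37, 21) + (10, 46). λ = (46 - 21)/(10 - 37) ≡ 25/20 mod 47. 20⁻¹ ≡ 40 (mod 47), so λ ≡ 13.
  x = λ² - 37 - 10 = 169 - 47 ≡ 28; y = λ·(37 - 28) - 21 ≡ 2. → (28, 2)
6G: (28, 2) + (10, 46). λ = (46 - 2)/(10 - 28) ≡ 44/29 mod 47. 29⁻¹ ≡ 13 (mod 47), so λ ≡ 8.
  x = λ² - 28 - 10 = 64 - 38 ≡ 26; y = λ·(28 - 26) - 2 ≡ 14. → (26, 14)
7G: (26, 14) + (10, 46). λ = (46 - 14)/(10 - 26) ≡ 32/31 mod 47. 31⁻¹ ≡ 44 (mod 47) since 31·44 = 1364 ≡ 1, so λ ≡ 45.
  x = λ² - 26 - 10 = 2025 - 36 ≡ 15; y = λ·(26 - 15) - 14 ≡ 11. → (15, 11)
8G: (15, 11) + (10, 46). λ = (46 - 11)/(10 - 15) ≡ 35/42 mod 47. 42⁻¹ ≡ 28 (mod 47), so λ ≡ 40.
  x = λ² - 15 - 10 = 1600 - 25 ≡ 24; y = λ·(15 - 24) - 11 ≡ 5. → (24, 5)
9G: (24, 5) + (10, 46). λ = (46 - 5)/(10 - 24) ≡ 41/33 mod 47. 33⁻¹ ≡ 10 (mod 47), so λ ≡ 34.
  x = λ² - 24 - 10 = 1156 - 34 ≡ 41; y = λ·(24 - 41) - 5 ≡ 28. → (41, 28)
10G: (41, 28) + (10, 46). λ = (46 - 28)/(10 - 41) ≡ 18/16 mod 47. 16⁻¹ ≡ 3 (mod 47), so λ ≡ 7.
  x = λ² - 41 - 10 = 49 - 51 ≡ 45; y = λ·(41 - 45) - 28 ≡ 38. → (45, 38)
11G: (45, 38) + (10, 46). λ = (46 - 38)/(10 - 45) ≡ 8/12 mod 47. 12⁻¹ ≡ 4 (mod 47), so λ ≡ 32.
  x = λ² - 45 - 10 = 1024 - 55 ≡ 29; y = λ·(45 - 29) - 38 ≡ 4. → (29, 4)
12G: (29, 4) + (10, 46). λ = (46 - 4)/(10 - 29) ≡ 42/28 mod 47. 28⁻¹ ≡ 42 (mod 47) since 28·42 = 1176 ≡ 1, so λ ≡ 25.
  x = λ² - 29 - 10 = 625 - 39 ≡ 22; y = λ·(29 - 22) - 4 ≡ 30. → (22, 30)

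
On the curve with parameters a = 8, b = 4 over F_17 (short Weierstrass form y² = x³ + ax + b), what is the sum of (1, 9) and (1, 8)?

The two points share x = 1 and their y-coordinates satisfy 9 + 8 ≡ 0 (mod 17), so they are inverses. Their sum is O.

O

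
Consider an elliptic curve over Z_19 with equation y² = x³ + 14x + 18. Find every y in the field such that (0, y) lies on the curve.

none

x³ + 14x + 18 = 18 ≡ 18 (mod 19).
18 is a non-residue mod 19; no y exists.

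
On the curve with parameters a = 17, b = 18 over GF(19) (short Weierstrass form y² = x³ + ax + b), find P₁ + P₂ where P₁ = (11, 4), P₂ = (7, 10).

(8, 1)

(11, 4) + (7, 10). λ = (10 - 4)/(7 - 11) ≡ 6/15 mod 19. 15⁻¹ ≡ 14 (mod 19), so λ ≡ 8.
  x = λ² - 11 - 7 = 64 - 18 ≡ 8; y = λ·(11 - 8) - 4 ≡ 1. → (8, 1)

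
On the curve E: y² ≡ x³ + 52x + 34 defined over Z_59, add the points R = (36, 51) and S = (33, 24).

(12, 47)

(36, 51) + (33, 24). λ = (24 - 51)/(33 - 36) ≡ 32/56 mod 59. 56⁻¹ ≡ 39 (mod 59), so λ ≡ 9.
  x = λ² - 36 - 33 = 81 - 69 ≡ 12; y = λ·(36 - 12) - 51 ≡ 47. → (12, 47)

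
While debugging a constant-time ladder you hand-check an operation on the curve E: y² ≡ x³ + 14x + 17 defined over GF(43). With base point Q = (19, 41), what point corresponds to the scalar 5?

Double-and-add on 5 = (101)₂. Start with Q = (19, 41) for the leading 1-bit.
double: tangent at (19, 41): λ = (3·19² + 14)/(2·41) ≡ 22/39. 39⁻¹ ≡ 32 (mod 43), so λ ≡ 22·32 ≡ 16.
  x = λ² - 19 - 19 = 256 - 38 ≡ 3; y = λ·(19 - 3) - 41 ≡ 0. → (3, 0)
double: (3, 0) + (3, 0): same x and y₁ ≡ -y₂, so the sum is ∞.
add Q: ∞ + (19, 41) = (19, 41) (identity).

(19, 41)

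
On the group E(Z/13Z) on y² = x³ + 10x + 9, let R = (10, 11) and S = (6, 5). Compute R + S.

(9, 10)

(10, 11) + (6, 5). λ = (5 - 11)/(6 - 10) ≡ 7/9 mod 13. 9⁻¹ ≡ 3 (mod 13), so λ ≡ 8.
  x = λ² - 10 - 6 = 64 - 16 ≡ 9; y = λ·(10 - 9) - 11 ≡ 10. → (9, 10)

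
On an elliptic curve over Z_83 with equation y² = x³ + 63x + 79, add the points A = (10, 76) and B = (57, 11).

(10, 76) + (57, 11). λ = (11 - 76)/(57 - 10) ≡ 18/47 mod 83. 47⁻¹ ≡ 53 (mod 83), so λ ≡ 41.
  x = λ² - 10 - 57 = 1681 - 67 ≡ 37; y = λ·(10 - 37) - 76 ≡ 62. → (37, 62)

(37, 62)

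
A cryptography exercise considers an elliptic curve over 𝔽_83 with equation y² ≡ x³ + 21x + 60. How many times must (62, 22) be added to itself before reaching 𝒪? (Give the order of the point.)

8

2P: tangent at (62, 22): λ = (3·62² + 21)/(2·22) ≡ 16/44. 44⁻¹ ≡ 17 (mod 83), so λ ≡ 16·17 ≡ 23.
  x = λ² - 62 - 62 = 529 - 124 ≡ 73; y = λ·(62 - 73) - 22 ≡ 57. → (73, 57)
3P: (73, 57) + (62, 22). λ = (22 - 57)/(62 - 73) ≡ 48/72 mod 83. 72⁻¹ ≡ 15 (mod 83), so λ ≡ 56.
  x = λ² - 73 - 62 = 3136 - 135 ≡ 13; y = λ·(73 - 13) - 57 ≡ 66. → (13, 66)
4P: (13, 66) + (62, 22). λ = (22 - 66)/(62 - 13) ≡ 39/49 mod 83. 49⁻¹ ≡ 61 (mod 83) since 49·61 = 2989 ≡ 1, so λ ≡ 55.
  x = λ² - 13 - 62 = 3025 - 75 ≡ 45; y = λ·(13 - 45) - 66 ≡ 0. → (45, 0)
5P: (45, 0) + (62, 22). λ = (22 - 0)/(62 - 45) ≡ 22/17 mod 83. 17⁻¹ ≡ 44 (mod 83), so λ ≡ 55.
  x = λ² - 45 - 62 = 3025 - 107 ≡ 13; y = λ·(45 - 13) - 0 ≡ 17. → (13, 17)
6P: (13, 17) + (62, 22). λ = (22 - 17)/(62 - 13) ≡ 5/49 mod 83. 49⁻¹ ≡ 61 (mod 83) since 49·61 = 2989 ≡ 1, so λ ≡ 56.
  x = λ² - 13 - 62 = 3136 - 75 ≡ 73; y = λ·(13 - 73) - 17 ≡ 26. → (73, 26)
7P: (73, 26) + (62, 22). λ = (22 - 26)/(62 - 73) ≡ 79/72 mod 83. 72⁻¹ ≡ 15 (mod 83), so λ ≡ 23.
  x = λ² - 73 - 62 = 529 - 135 ≡ 62; y = λ·(73 - 62) - 26 ≡ 61. → (62, 61)
8P: (62, 61) + (62, 22): same x and y₁ ≡ -y₂, so the sum is 𝒪.
8P = 𝒪, so the order is 8.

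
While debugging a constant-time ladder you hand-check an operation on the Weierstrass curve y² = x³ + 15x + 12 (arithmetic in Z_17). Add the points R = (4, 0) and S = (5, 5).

(4, 0) + (5, 5). λ = (5 - 0)/(5 - 4) ≡ 5/1 mod 17. 1⁻¹ ≡ 1 (mod 17) since 1·1 = 1 ≡ 1, so λ ≡ 5.
  x = λ² - 4 - 5 = 25 - 9 ≡ 16; y = λ·(4 - 16) - 0 ≡ 8. → (16, 8)

(16, 8)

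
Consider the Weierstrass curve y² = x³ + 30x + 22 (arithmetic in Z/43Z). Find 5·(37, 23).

(27, 2)

Write Q = (37, 23).
Repeated addition: build up to 5Q.
2Q: tangent at (37, 23): λ = (3·37² + 30)/(2·23) ≡ 9/3. 3⁻¹ ≡ 29 (mod 43), so λ ≡ 9·29 ≡ 3.
  x = λ² - 37 - 37 = 9 - 74 ≡ 21; y = λ·(37 - 21) - 23 ≡ 25. → (21, 25)
3Q: (21, 25) + (37, 23). λ = (23 - 25)/(37 - 21) ≡ 41/16 mod 43. 16⁻¹ ≡ 35 (mod 43) since 16·35 = 560 ≡ 1, so λ ≡ 16.
  x = λ² - 21 - 37 = 256 - 58 ≡ 26; y = λ·(21 - 26) - 25 ≡ 24. → (26, 24)
4Q: (26, 24) + (37, 23). λ = (23 - 24)/(37 - 26) ≡ 42/11 mod 43. 11⁻¹ ≡ 4 (mod 43) since 11·4 = 44 ≡ 1, so λ ≡ 39.
  x = λ² - 26 - 37 = 1521 - 63 ≡ 39; y = λ·(26 - 39) - 24 ≡ 28. → (39, 28)
5Q: (39, 28) + (37, 23). λ = (23 - 28)/(37 - 39) ≡ 38/41 mod 43. 41⁻¹ ≡ 21 (mod 43), so λ ≡ 24.
  x = λ² - 39 - 37 = 576 - 76 ≡ 27; y = λ·(39 - 27) - 28 ≡ 2. → (27, 2)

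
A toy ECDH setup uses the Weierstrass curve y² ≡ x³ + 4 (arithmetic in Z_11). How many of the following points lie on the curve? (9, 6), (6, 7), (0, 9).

(9, 6): 6² ≡ 3, rhs ≡ 7 → off.
(6, 7): 7² ≡ 5, rhs ≡ 0 → off.
(0, 9): 9² ≡ 4, rhs ≡ 4 → on.

1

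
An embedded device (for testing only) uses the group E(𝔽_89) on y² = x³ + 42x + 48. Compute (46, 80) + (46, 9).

O

The two points share x = 46 and their y-coordinates satisfy 80 + 9 ≡ 0 (mod 89), so they are inverses. Their sum is 𝒪.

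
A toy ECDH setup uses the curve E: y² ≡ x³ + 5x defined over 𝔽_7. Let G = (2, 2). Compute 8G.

O

Repeated addition: build up to 8G.
2G: tangent at (2, 2): λ = (3·2² + 5)/(2·2) ≡ 3/4. 4⁻¹ ≡ 2 (mod 7), so λ ≡ 3·2 ≡ 6.
  x = λ² - 2 - 2 = 36 - 4 ≡ 4; y = λ·(2 - 4) - 2 ≡ 0. → (4, 0)
3G: (4, 0) + (2, 2). λ = (2 - 0)/(2 - 4) ≡ 2/5 mod 7. 5⁻¹ ≡ 3 (mod 7) since 5·3 = 15 ≡ 1, so λ ≡ 6.
  x = λ² - 4 - 2 = 36 - 6 ≡ 2; y = λ·(4 - 2) - 0 ≡ 5. → (2, 5)
4G: (2, 5) + (2, 2): same x and y₁ ≡ -y₂, so the sum is ∞.
5G: ∞ + (2, 2) = (2, 2) (identity).
6G: tangent at (2, 2): λ = (3·2² + 5)/(2·2) ≡ 3/4. 4⁻¹ ≡ 2 (mod 7) since 4·2 = 8 ≡ 1, so λ ≡ 3·2 ≡ 6.
  x = λ² - 2 - 2 = 36 - 4 ≡ 4; y = λ·(2 - 4) - 2 ≡ 0. → (4, 0)
7G: (4, 0) + (2, 2). λ = (2 - 0)/(2 - 4) ≡ 2/5 mod 7. 5⁻¹ ≡ 3 (mod 7) since 5·3 = 15 ≡ 1, so λ ≡ 6.
  x = λ² - 4 - 2 = 36 - 6 ≡ 2; y = λ·(4 - 2) - 0 ≡ 5. → (2, 5)
8G: (2, 5) + (2, 2): same x and y₁ ≡ -y₂, so the sum is ∞.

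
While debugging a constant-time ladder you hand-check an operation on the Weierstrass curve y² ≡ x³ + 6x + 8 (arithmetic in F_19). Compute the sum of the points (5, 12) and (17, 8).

(14, 10)

(5, 12) + (17, 8). λ = (8 - 12)/(17 - 5) ≡ 15/12 mod 19. 12⁻¹ ≡ 8 (mod 19), so λ ≡ 6.
  x = λ² - 5 - 17 = 36 - 22 ≡ 14; y = λ·(5 - 14) - 12 ≡ 10. → (14, 10)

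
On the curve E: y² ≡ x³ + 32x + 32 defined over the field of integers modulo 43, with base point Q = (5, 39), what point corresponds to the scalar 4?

(35, 9)

Double-and-add on 4 = (100)₂. Start with Q = (5, 39) for the leading 1-bit.
double: tangent at (5, 39): λ = (3·5² + 32)/(2·39) ≡ 21/35. 35⁻¹ ≡ 16 (mod 43), so λ ≡ 21·16 ≡ 35.
  x = λ² - 5 - 5 = 1225 - 10 ≡ 11; y = λ·(5 - 11) - 39 ≡ 9. → (11, 9)
double: tangent at (11, 9): λ = (3·11² + 32)/(2·9) ≡ 8/18. 18⁻¹ ≡ 12 (mod 43), so λ ≡ 8·12 ≡ 10.
  x = λ² - 11 - 11 = 100 - 22 ≡ 35; y = λ·(11 - 35) - 9 ≡ 9. → (35, 9)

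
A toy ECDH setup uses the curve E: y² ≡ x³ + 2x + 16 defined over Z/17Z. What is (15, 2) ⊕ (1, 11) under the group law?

(10, 13)

(15, 2) + (1, 11). λ = (11 - 2)/(1 - 15) ≡ 9/3 mod 17. 3⁻¹ ≡ 6 (mod 17), so λ ≡ 3.
  x = λ² - 15 - 1 = 9 - 16 ≡ 10; y = λ·(15 - 10) - 2 ≡ 13. → (10, 13)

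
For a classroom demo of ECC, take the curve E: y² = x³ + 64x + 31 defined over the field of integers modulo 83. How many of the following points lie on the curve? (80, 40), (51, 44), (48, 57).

(80, 40): 40² ≡ 23, rhs ≡ 61 → off.
(51, 44): 44² ≡ 27, rhs ≡ 75 → off.
(48, 57): 57² ≡ 12, rhs ≡ 68 → off.

0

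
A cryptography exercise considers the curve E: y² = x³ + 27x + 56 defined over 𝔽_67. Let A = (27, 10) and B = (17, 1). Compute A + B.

(27, 10) + (17, 1). λ = (1 - 10)/(17 - 27) ≡ 58/57 mod 67. 57⁻¹ ≡ 20 (mod 67), so λ ≡ 21.
  x = λ² - 27 - 17 = 441 - 44 ≡ 62; y = λ·(27 - 62) - 10 ≡ 59. → (62, 59)

(62, 59)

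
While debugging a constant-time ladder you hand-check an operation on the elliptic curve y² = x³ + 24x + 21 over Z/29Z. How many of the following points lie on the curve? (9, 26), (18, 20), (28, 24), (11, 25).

2

(9, 26): 26² ≡ 9, rhs ≡ 9 → on.
(18, 20): 20² ≡ 23, rhs ≡ 21 → off.
(28, 24): 24² ≡ 25, rhs ≡ 25 → on.
(11, 25): 25² ≡ 16, rhs ≡ 21 → off.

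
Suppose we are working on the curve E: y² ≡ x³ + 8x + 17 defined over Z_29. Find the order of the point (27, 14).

3

2P: tangent at (27, 14): λ = (3·27² + 8)/(2·14) ≡ 20/28. 28⁻¹ ≡ 28 (mod 29) since 28·28 = 784 ≡ 1, so λ ≡ 20·28 ≡ 9.
  x = λ² - 27 - 27 = 81 - 54 ≡ 27; y = λ·(27 - 27) - 14 ≡ 15. → (27, 15)
3P: (27, 15) + (27, 14): same x and y₁ ≡ -y₂, so the sum is O.
3P = O, so the order is 3.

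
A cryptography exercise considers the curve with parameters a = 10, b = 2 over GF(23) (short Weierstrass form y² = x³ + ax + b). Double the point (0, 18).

tangent at (0, 18): λ = (3·0² + 10)/(2·18) ≡ 10/13. 13⁻¹ ≡ 16 (mod 23), so λ ≡ 10·16 ≡ 22.
  x = λ² - 0 - 0 = 484 - 0 ≡ 1; y = λ·(0 - 1) - 18 ≡ 6. → (1, 6)

(1, 6)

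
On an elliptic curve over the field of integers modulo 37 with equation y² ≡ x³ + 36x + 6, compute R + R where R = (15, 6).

(28, 10)

tangent at (15, 6): λ = (3·15² + 36)/(2·6) ≡ 8/12. 12⁻¹ ≡ 34 (mod 37) since 12·34 = 408 ≡ 1, so λ ≡ 8·34 ≡ 13.
  x = λ² - 15 - 15 = 169 - 30 ≡ 28; y = λ·(15 - 28) - 6 ≡ 10. → (28, 10)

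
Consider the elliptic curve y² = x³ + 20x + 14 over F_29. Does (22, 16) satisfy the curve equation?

yes

y² = 16² ≡ 24; x³ + 20x + 14 = 11102 ≡ 24 (mod 29). 24 = 24.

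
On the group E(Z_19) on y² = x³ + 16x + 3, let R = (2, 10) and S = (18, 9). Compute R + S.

(2, 10) + (18, 9). λ = (9 - 10)/(18 - 2) ≡ 18/16 mod 19. 16⁻¹ ≡ 6 (mod 19), so λ ≡ 13.
  x = λ² - 2 - 18 = 169 - 20 ≡ 16; y = λ·(2 - 16) - 10 ≡ 17. → (16, 17)

(16, 17)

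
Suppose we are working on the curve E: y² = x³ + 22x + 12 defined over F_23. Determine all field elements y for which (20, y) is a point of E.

none

x³ + 22x + 12 = 8452 ≡ 11 (mod 23).
11 is a non-residue mod 23; no y exists.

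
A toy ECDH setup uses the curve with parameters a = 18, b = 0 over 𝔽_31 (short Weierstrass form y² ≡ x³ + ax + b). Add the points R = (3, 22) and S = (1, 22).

(3, 22) + (1, 22). λ = (22 - 22)/(1 - 3) ≡ 0/29 mod 31. 29⁻¹ ≡ 15 (mod 31), so λ ≡ 0.
  x = λ² - 3 - 1 = 0 - 4 ≡ 27; y = λ·(3 - 27) - 22 ≡ 9. → (27, 9)

(27, 9)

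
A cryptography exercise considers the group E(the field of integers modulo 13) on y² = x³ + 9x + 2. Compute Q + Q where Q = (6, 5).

tangent at (6, 5): λ = (3·6² + 9)/(2·5) ≡ 0/10. 10⁻¹ ≡ 4 (mod 13), so λ ≡ 0·4 ≡ 0.
  x = λ² - 6 - 6 = 0 - 12 ≡ 1; y = λ·(6 - 1) - 5 ≡ 8. → (1, 8)

(1, 8)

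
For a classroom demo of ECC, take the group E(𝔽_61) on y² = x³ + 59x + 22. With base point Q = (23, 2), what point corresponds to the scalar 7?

(58, 1)

Double-and-add on 7 = (111)₂. Start with Q = (23, 2) for the leading 1-bit.
double: tangent at (23, 2): λ = (3·23² + 59)/(2·2) ≡ 60/4. 4⁻¹ ≡ 46 (mod 61), so λ ≡ 60·46 ≡ 15.
  x = λ² - 23 - 23 = 225 - 46 ≡ 57; y = λ·(23 - 57) - 2 ≡ 37. → (57, 37)
add Q: (57, 37) + (23, 2). λ = (2 - 37)/(23 - 57) ≡ 26/27 mod 61. 27⁻¹ ≡ 52 (mod 61), so λ ≡ 10.
  x = λ² - 57 - 23 = 100 - 80 ≡ 20; y = λ·(57 - 20) - 37 ≡ 28. → (20, 28)
double: tangent at (20, 28): λ = (3·20² + 59)/(2·28) ≡ 39/56. 56⁻¹ ≡ 12 (mod 61), so λ ≡ 39·12 ≡ 41.
  x = λ² - 20 - 20 = 1681 - 40 ≡ 55; y = λ·(20 - 55) - 28 ≡ 1. → (55, 1)
add Q: (55, 1) + (23, 2). λ = (2 - 1)/(23 - 55) ≡ 1/29 mod 61. 29⁻¹ ≡ 40 (mod 61), so λ ≡ 40.
  x = λ² - 55 - 23 = 1600 - 78 ≡ 58; y = λ·(55 - 58) - 1 ≡ 1. → (58, 1)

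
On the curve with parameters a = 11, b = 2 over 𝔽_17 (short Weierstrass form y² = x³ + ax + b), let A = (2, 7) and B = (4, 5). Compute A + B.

(12, 3)

(2, 7) + (4, 5). λ = (5 - 7)/(4 - 2) ≡ 15/2 mod 17. 2⁻¹ ≡ 9 (mod 17), so λ ≡ 16.
  x = λ² - 2 - 4 = 256 - 6 ≡ 12; y = λ·(2 - 12) - 7 ≡ 3. → (12, 3)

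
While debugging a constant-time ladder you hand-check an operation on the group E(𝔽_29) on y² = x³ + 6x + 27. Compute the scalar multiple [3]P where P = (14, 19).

(1, 18)

Repeated addition: build up to 3P.
2P: tangent at (14, 19): λ = (3·14² + 6)/(2·19) ≡ 14/9. 9⁻¹ ≡ 13 (mod 29) since 9·13 = 117 ≡ 1, so λ ≡ 14·13 ≡ 8.
  x = λ² - 14 - 14 = 64 - 28 ≡ 7; y = λ·(14 - 7) - 19 ≡ 8. → (7, 8)
3P: (7, 8) + (14, 19). λ = (19 - 8)/(14 - 7) ≡ 11/7 mod 29. 7⁻¹ ≡ 25 (mod 29), so λ ≡ 14.
  x = λ² - 7 - 14 = 196 - 21 ≡ 1; y = λ·(7 - 1) - 8 ≡ 18. → (1, 18)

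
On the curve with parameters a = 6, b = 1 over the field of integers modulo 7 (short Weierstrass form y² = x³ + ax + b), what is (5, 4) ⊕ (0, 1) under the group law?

(6, 1)

(5, 4) + (0, 1). λ = (1 - 4)/(0 - 5) ≡ 4/2 mod 7. 2⁻¹ ≡ 4 (mod 7), so λ ≡ 2.
  x = λ² - 5 - 0 = 4 - 5 ≡ 6; y = λ·(5 - 6) - 4 ≡ 1. → (6, 1)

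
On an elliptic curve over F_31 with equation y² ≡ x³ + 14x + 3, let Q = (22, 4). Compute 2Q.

tangent at (22, 4): λ = (3·22² + 14)/(2·4) ≡ 9/8. 8⁻¹ ≡ 4 (mod 31) since 8·4 = 32 ≡ 1, so λ ≡ 9·4 ≡ 5.
  x = λ² - 22 - 22 = 25 - 44 ≡ 12; y = λ·(22 - 12) - 4 ≡ 15. → (12, 15)

(12, 15)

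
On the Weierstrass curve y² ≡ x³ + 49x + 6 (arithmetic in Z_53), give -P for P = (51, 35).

(51, 18)

-(51, 35) = (51, -35 mod 53) = (51, 18).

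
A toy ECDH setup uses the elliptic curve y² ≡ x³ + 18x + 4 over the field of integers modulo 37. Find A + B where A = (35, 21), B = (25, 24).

(30, 33)

(35, 21) + (25, 24). λ = (24 - 21)/(25 - 35) ≡ 3/27 mod 37. 27⁻¹ ≡ 11 (mod 37) since 27·11 = 297 ≡ 1, so λ ≡ 33.
  x = λ² - 35 - 25 = 1089 - 60 ≡ 30; y = λ·(35 - 30) - 21 ≡ 33. → (30, 33)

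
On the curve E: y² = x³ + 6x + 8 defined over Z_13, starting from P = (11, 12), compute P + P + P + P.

(3, 1)

Double-and-add on 4 = (100)₂. Start with P = (11, 12) for the leading 1-bit.
double: tangent at (11, 12): λ = (3·11² + 6)/(2·12) ≡ 5/11. 11⁻¹ ≡ 6 (mod 13), so λ ≡ 5·6 ≡ 4.
  x = λ² - 11 - 11 = 16 - 22 ≡ 7; y = λ·(11 - 7) - 12 ≡ 4. → (7, 4)
double: tangent at (7, 4): λ = (3·7² + 6)/(2·4) ≡ 10/8. 8⁻¹ ≡ 5 (mod 13) since 8·5 = 40 ≡ 1, so λ ≡ 10·5 ≡ 11.
  x = λ² - 7 - 7 = 121 - 14 ≡ 3; y = λ·(7 - 3) - 4 ≡ 1. → (3, 1)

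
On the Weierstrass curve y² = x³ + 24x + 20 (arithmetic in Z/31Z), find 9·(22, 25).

(28, 18)

Write Q = (22, 25).
Double-and-add on 9 = (1001)₂. Start with Q = (22, 25) for the leading 1-bit.
double: tangent at (22, 25): λ = (3·22² + 24)/(2·25) ≡ 19/19. 19⁻¹ ≡ 18 (mod 31) since 19·18 = 342 ≡ 1, so λ ≡ 19·18 ≡ 1.
  x = λ² - 22 - 22 = 1 - 44 ≡ 19; y = λ·(22 - 19) - 25 ≡ 9. → (19, 9)
double: tangent at (19, 9): λ = (3·19² + 24)/(2·9) ≡ 22/18. 18⁻¹ ≡ 19 (mod 31), so λ ≡ 22·19 ≡ 15.
  x = λ² - 19 - 19 = 225 - 38 ≡ 1; y = λ·(19 - 1) - 9 ≡ 13. → (1, 13)
double: tangent at (1, 13): λ = (3·1² + 24)/(2·13) ≡ 27/26. 26⁻¹ ≡ 6 (mod 31) since 26·6 = 156 ≡ 1, so λ ≡ 27·6 ≡ 7.
  x = λ² - 1 - 1 = 49 - 2 ≡ 16; y = λ·(1 - 16) - 13 ≡ 6. → (16, 6)
add Q: (16, 6) + (22, 25). λ = (25 - 6)/(22 - 16) ≡ 19/6 mod 31. 6⁻¹ ≡ 26 (mod 31), so λ ≡ 29.
  x = λ² - 16 - 22 = 841 - 38 ≡ 28; y = λ·(16 - 28) - 6 ≡ 18. → (28, 18)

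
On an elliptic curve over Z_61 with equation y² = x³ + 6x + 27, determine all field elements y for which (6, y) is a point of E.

none

x³ + 6x + 27 = 279 ≡ 35 (mod 61).
35 is a non-residue mod 61; no y exists.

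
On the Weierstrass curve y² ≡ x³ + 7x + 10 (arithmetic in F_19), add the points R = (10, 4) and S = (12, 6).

(17, 8)

(10, 4) + (12, 6). λ = (6 - 4)/(12 - 10) ≡ 2/2 mod 19. 2⁻¹ ≡ 10 (mod 19), so λ ≡ 1.
  x = λ² - 10 - 12 = 1 - 22 ≡ 17; y = λ·(10 - 17) - 4 ≡ 8. → (17, 8)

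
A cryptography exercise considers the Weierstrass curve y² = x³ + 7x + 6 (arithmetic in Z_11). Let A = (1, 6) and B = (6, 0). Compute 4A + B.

O

First 4A:
Repeated addition: build up to 4A.
2A: tangent at (1, 6): λ = (3·1² + 7)/(2·6) ≡ 10/1. 1⁻¹ ≡ 1 (mod 11) since 1·1 = 1 ≡ 1, so λ ≡ 10·1 ≡ 10.
  x = λ² - 1 - 1 = 100 - 2 ≡ 10; y = λ·(1 - 10) - 6 ≡ 3. → (10, 3)
3A: (10, 3) + (1, 6). λ = (6 - 3)/(1 - 10) ≡ 3/2 mod 11. 2⁻¹ ≡ 6 (mod 11), so λ ≡ 7.
  x = λ² - 10 - 1 = 49 - 11 ≡ 5; y = λ·(10 - 5) - 3 ≡ 10. → (5, 10)
4A: (5, 10) + (1, 6). λ = (6 - 10)/(1 - 5) ≡ 7/7 mod 11. 7⁻¹ ≡ 8 (mod 11), so λ ≡ 1.
  x = λ² - 5 - 1 = 1 - 6 ≡ 6; y = λ·(5 - 6) - 10 ≡ 0. → (6, 0)
4A = (6, 0).
Finally 4A + B:
(6, 0) + (6, 0): same x and y₁ ≡ -y₂, so the sum is the point at infinity.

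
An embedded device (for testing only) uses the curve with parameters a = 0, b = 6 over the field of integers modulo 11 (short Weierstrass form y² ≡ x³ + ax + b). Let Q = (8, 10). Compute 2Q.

(4, 2)

tangent at (8, 10): λ = (3·8² + 0)/(2·10) ≡ 5/9. 9⁻¹ ≡ 5 (mod 11) since 9·5 = 45 ≡ 1, so λ ≡ 5·5 ≡ 3.
  x = λ² - 8 - 8 = 9 - 16 ≡ 4; y = λ·(8 - 4) - 10 ≡ 2. → (4, 2)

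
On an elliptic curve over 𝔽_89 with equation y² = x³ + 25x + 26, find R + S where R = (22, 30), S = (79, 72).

(45, 28)

(22, 30) + (79, 72). λ = (72 - 30)/(79 - 22) ≡ 42/57 mod 89. 57⁻¹ ≡ 25 (mod 89), so λ ≡ 71.
  x = λ² - 22 - 79 = 5041 - 101 ≡ 45; y = λ·(22 - 45) - 30 ≡ 28. → (45, 28)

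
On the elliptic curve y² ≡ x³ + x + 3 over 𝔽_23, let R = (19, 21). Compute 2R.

tangent at (19, 21): λ = (3·19² + 1)/(2·21) ≡ 3/19. 19⁻¹ ≡ 17 (mod 23), so λ ≡ 3·17 ≡ 5.
  x = λ² - 19 - 19 = 25 - 38 ≡ 10; y = λ·(19 - 10) - 21 ≡ 1. → (10, 1)

(10, 1)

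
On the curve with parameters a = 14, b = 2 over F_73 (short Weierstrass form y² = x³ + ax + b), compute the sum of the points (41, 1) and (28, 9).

(29, 59)

(41, 1) + (28, 9). λ = (9 - 1)/(28 - 41) ≡ 8/60 mod 73. 60⁻¹ ≡ 28 (mod 73), so λ ≡ 5.
  x = λ² - 41 - 28 = 25 - 69 ≡ 29; y = λ·(41 - 29) - 1 ≡ 59. → (29, 59)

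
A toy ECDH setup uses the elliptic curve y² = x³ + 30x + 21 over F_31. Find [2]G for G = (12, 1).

(17, 22)

tangent at (12, 1): λ = (3·12² + 30)/(2·1) ≡ 28/2. 2⁻¹ ≡ 16 (mod 31) since 2·16 = 32 ≡ 1, so λ ≡ 28·16 ≡ 14.
  x = λ² - 12 - 12 = 196 - 24 ≡ 17; y = λ·(12 - 17) - 1 ≡ 22. → (17, 22)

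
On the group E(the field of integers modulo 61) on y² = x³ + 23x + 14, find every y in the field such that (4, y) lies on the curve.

x³ + 23x + 14 = 170 ≡ 48 (mod 61).
Square roots of 48 mod 61: 29 and 32 (since 29² = 841 ≡ 48).

29, 32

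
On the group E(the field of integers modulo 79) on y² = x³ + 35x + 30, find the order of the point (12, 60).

2P: tangent at (12, 60): λ = (3·12² + 35)/(2·60) ≡ 72/41. 41⁻¹ ≡ 27 (mod 79) since 41·27 = 1107 ≡ 1, so λ ≡ 72·27 ≡ 48.
  x = λ² - 12 - 12 = 2304 - 24 ≡ 68; y = λ·(12 - 68) - 60 ≡ 17. → (68, 17)
3P: (68, 17) + (12, 60). λ = (60 - 17)/(12 - 68) ≡ 43/23 mod 79. 23⁻¹ ≡ 55 (mod 79), so λ ≡ 74.
  x = λ² - 68 - 12 = 5476 - 80 ≡ 24; y = λ·(68 - 24) - 17 ≡ 0. → (24, 0)
4P: (24, 0) + (12, 60). λ = (60 - 0)/(12 - 24) ≡ 60/67 mod 79. 67⁻¹ ≡ 46 (mod 79) since 67·46 = 3082 ≡ 1, so λ ≡ 74.
  x = λ² - 24 - 12 = 5476 - 36 ≡ 68; y = λ·(24 - 68) - 0 ≡ 62. → (68, 62)
5P: (68, 62) + (12, 60). λ = (60 - 62)/(12 - 68) ≡ 77/23 mod 79. 23⁻¹ ≡ 55 (mod 79) since 23·55 = 1265 ≡ 1, so λ ≡ 48.
  x = λ² - 68 - 12 = 2304 - 80 ≡ 12; y = λ·(68 - 12) - 62 ≡ 19. → (12, 19)
6P: (12, 19) + (12, 60): same x and y₁ ≡ -y₂, so the sum is O.
6P = O, so the order is 6.

6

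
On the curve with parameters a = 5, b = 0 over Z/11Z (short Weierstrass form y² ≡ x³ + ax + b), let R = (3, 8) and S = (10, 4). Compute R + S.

(3, 8) + (10, 4). λ = (4 - 8)/(10 - 3) ≡ 7/7 mod 11. 7⁻¹ ≡ 8 (mod 11) since 7·8 = 56 ≡ 1, so λ ≡ 1.
  x = λ² - 3 - 10 = 1 - 13 ≡ 10; y = λ·(3 - 10) - 8 ≡ 7. → (10, 7)

(10, 7)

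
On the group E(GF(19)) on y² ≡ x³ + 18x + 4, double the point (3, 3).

(17, 6)

tangent at (3, 3): λ = (3·3² + 18)/(2·3) ≡ 7/6. 6⁻¹ ≡ 16 (mod 19), so λ ≡ 7·16 ≡ 17.
  x = λ² - 3 - 3 = 289 - 6 ≡ 17; y = λ·(3 - 17) - 3 ≡ 6. → (17, 6)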